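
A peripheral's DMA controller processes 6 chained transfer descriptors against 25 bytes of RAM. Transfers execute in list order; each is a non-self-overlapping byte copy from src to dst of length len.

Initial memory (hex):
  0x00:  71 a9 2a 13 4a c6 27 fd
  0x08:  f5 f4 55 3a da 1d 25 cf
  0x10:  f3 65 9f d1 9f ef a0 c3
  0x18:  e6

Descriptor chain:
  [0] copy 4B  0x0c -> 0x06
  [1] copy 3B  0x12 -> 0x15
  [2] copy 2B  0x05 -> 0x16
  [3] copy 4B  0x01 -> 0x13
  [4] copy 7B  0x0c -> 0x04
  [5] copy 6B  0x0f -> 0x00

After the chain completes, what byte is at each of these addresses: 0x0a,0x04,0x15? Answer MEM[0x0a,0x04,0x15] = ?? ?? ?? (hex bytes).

MEM[0x0a,0x04,0x15] = 9f a9 13

[0] 0x0c->0x06 len=4 : da 1d 25 cf
[1] 0x12->0x15 len=3 : 9f d1 9f
[2] 0x05->0x16 len=2 : c6 da
[3] 0x01->0x13 len=4 : a9 2a 13 4a
[4] 0x0c->0x04 len=7 : da 1d 25 cf f3 65 9f
[5] 0x0f->0x00 len=6 : cf f3 65 9f a9 2a
query mem[0x0a]=0x9f, mem[0x04]=0xa9, mem[0x15]=0x13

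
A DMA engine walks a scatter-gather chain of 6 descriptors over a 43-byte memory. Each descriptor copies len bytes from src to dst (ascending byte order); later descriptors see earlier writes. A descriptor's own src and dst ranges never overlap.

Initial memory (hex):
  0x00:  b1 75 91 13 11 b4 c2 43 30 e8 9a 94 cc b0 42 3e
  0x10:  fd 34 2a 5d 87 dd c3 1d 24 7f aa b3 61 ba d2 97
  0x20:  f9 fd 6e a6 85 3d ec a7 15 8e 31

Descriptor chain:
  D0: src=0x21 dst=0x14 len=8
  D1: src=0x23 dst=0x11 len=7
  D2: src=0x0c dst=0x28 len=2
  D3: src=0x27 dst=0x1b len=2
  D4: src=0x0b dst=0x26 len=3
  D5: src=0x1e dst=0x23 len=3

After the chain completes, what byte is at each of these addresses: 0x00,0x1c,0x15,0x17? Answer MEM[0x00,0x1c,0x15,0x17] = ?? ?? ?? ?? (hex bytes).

MEM[0x00,0x1c,0x15,0x17] = b1 cc a7 8e

D0: mem[0x14..0x1b] <- [fd 6e a6 85 3d ec a7 15]
D1: mem[0x11..0x17] <- [a6 85 3d ec a7 15 8e]
D2: mem[0x28..0x29] <- [cc b0]
D3: mem[0x1b..0x1c] <- [a7 cc]
D4: mem[0x26..0x28] <- [94 cc b0]
D5: mem[0x23..0x25] <- [d2 97 f9]
query mem[0x00]=0xb1, mem[0x1c]=0xcc, mem[0x15]=0xa7, mem[0x17]=0x8e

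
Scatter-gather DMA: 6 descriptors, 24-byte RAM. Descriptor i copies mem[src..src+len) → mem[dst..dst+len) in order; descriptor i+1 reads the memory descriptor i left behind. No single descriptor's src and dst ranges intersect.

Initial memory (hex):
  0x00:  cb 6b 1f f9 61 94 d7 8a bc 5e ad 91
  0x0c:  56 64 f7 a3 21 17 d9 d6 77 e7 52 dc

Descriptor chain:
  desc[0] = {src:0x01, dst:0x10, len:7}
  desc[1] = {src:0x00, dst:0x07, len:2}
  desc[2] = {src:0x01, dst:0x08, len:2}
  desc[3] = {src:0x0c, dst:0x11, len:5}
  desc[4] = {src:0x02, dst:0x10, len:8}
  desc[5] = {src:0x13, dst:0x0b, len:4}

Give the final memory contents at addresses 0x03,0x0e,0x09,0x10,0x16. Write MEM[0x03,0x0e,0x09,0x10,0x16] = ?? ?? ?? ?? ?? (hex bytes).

MEM[0x03,0x0e,0x09,0x10,0x16] = f9 6b 1f 1f 6b

[0] 0x01->0x10 len=7 : 6b 1f f9 61 94 d7 8a
[1] 0x00->0x07 len=2 : cb 6b
[2] 0x01->0x08 len=2 : 6b 1f
[3] 0x0c->0x11 len=5 : 56 64 f7 a3 6b
[4] 0x02->0x10 len=8 : 1f f9 61 94 d7 cb 6b 1f
[5] 0x13->0x0b len=4 : 94 d7 cb 6b
query mem[0x03]=0xf9, mem[0x0e]=0x6b, mem[0x09]=0x1f, mem[0x10]=0x1f, mem[0x16]=0x6b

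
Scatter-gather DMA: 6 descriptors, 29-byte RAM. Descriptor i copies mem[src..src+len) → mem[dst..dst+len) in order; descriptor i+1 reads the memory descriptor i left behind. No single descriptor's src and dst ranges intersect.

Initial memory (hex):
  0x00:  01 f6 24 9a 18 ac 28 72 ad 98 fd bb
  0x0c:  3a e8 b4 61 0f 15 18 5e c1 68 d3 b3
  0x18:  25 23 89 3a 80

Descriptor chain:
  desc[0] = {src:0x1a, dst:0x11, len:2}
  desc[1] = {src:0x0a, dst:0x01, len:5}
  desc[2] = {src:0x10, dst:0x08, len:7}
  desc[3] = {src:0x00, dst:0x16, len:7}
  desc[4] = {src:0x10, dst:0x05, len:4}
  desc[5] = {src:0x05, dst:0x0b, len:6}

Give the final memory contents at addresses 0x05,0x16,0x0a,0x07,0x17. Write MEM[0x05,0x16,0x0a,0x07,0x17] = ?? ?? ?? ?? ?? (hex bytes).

[0] 0x1a->0x11 len=2 : 89 3a
[1] 0x0a->0x01 len=5 : fd bb 3a e8 b4
[2] 0x10->0x08 len=7 : 0f 89 3a 5e c1 68 d3
[3] 0x00->0x16 len=7 : 01 fd bb 3a e8 b4 28
[4] 0x10->0x05 len=4 : 0f 89 3a 5e
[5] 0x05->0x0b len=6 : 0f 89 3a 5e 89 3a
query mem[0x05]=0x0f, mem[0x16]=0x01, mem[0x0a]=0x3a, mem[0x07]=0x3a, mem[0x17]=0xfd

MEM[0x05,0x16,0x0a,0x07,0x17] = 0f 01 3a 3a fd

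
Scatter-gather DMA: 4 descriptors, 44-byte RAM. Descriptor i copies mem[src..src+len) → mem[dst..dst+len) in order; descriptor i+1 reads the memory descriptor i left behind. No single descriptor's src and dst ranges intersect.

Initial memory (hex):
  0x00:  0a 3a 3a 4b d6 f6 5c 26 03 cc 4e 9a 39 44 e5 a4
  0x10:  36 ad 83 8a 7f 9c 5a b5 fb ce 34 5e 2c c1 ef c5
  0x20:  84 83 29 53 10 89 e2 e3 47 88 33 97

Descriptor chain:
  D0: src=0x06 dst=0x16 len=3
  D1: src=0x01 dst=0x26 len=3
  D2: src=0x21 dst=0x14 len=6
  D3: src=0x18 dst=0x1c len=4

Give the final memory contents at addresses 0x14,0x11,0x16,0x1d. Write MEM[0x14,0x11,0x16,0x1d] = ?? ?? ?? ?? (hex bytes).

MEM[0x14,0x11,0x16,0x1d] = 83 ad 53 3a

[0] 0x06->0x16 len=3 : 5c 26 03
[1] 0x01->0x26 len=3 : 3a 3a 4b
[2] 0x21->0x14 len=6 : 83 29 53 10 89 3a
[3] 0x18->0x1c len=4 : 89 3a 34 5e
query mem[0x14]=0x83, mem[0x11]=0xad, mem[0x16]=0x53, mem[0x1d]=0x3a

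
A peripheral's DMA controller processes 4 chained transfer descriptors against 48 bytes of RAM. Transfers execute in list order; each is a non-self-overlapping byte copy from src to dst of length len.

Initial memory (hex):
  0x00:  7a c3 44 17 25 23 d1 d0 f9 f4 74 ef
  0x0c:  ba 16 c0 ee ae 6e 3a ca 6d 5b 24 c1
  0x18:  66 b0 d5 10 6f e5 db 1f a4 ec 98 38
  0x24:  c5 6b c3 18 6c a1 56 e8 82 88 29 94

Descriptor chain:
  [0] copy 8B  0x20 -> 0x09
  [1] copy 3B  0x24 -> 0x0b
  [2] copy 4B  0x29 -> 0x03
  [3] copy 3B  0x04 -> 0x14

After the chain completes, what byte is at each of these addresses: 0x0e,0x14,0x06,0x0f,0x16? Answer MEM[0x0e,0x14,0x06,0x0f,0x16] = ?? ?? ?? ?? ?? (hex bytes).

MEM[0x0e,0x14,0x06,0x0f,0x16] = 6b 56 82 c3 82

[0] 0x20->0x09 len=8 : a4 ec 98 38 c5 6b c3 18
[1] 0x24->0x0b len=3 : c5 6b c3
[2] 0x29->0x03 len=4 : a1 56 e8 82
[3] 0x04->0x14 len=3 : 56 e8 82
query mem[0x0e]=0x6b, mem[0x14]=0x56, mem[0x06]=0x82, mem[0x0f]=0xc3, mem[0x16]=0x82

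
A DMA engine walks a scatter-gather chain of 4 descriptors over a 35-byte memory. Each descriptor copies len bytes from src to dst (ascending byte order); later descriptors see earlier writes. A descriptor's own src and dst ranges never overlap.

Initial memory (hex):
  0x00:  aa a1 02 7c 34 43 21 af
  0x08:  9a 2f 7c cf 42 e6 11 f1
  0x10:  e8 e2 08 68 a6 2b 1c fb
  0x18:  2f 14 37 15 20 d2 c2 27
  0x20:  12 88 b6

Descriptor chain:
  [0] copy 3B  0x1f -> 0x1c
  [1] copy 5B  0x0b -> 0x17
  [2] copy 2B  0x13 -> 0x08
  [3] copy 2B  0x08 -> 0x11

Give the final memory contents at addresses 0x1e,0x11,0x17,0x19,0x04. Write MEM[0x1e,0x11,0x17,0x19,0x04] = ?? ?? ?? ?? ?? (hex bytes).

[0] 0x1f->0x1c len=3 : 27 12 88
[1] 0x0b->0x17 len=5 : cf 42 e6 11 f1
[2] 0x13->0x08 len=2 : 68 a6
[3] 0x08->0x11 len=2 : 68 a6
query mem[0x1e]=0x88, mem[0x11]=0x68, mem[0x17]=0xcf, mem[0x19]=0xe6, mem[0x04]=0x34

MEM[0x1e,0x11,0x17,0x19,0x04] = 88 68 cf e6 34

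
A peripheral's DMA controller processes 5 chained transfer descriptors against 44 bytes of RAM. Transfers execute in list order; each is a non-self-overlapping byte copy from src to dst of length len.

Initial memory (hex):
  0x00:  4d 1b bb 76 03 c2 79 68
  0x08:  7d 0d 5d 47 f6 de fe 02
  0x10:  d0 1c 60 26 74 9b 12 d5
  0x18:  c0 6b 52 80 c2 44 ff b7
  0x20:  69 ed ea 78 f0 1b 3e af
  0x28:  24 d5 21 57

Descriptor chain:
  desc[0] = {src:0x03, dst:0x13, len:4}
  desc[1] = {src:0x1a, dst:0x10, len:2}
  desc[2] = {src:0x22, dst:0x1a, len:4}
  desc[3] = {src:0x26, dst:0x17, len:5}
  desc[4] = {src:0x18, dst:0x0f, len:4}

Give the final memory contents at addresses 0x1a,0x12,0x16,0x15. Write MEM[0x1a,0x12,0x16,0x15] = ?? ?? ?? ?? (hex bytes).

MEM[0x1a,0x12,0x16,0x15] = d5 21 79 c2

#0 dst[0x13+4] := {0x76,0x03,0xc2,0x79}
#1 dst[0x10+2] := {0x52,0x80}
#2 dst[0x1a+4] := {0xea,0x78,0xf0,0x1b}
#3 dst[0x17+5] := {0x3e,0xaf,0x24,0xd5,0x21}
#4 dst[0x0f+4] := {0xaf,0x24,0xd5,0x21}
query mem[0x1a]=0xd5, mem[0x12]=0x21, mem[0x16]=0x79, mem[0x15]=0xc2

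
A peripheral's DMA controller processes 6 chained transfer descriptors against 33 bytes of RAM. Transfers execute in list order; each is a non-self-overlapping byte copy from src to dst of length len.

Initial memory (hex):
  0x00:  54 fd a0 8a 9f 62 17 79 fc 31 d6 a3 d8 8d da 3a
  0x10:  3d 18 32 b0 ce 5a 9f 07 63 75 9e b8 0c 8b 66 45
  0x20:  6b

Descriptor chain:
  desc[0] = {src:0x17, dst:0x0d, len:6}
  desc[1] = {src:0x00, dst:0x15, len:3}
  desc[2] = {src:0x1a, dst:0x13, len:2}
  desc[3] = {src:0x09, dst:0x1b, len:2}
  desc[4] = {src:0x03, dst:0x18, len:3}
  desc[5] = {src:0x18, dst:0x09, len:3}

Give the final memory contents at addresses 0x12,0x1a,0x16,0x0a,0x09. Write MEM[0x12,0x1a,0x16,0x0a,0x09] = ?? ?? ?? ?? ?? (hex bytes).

MEM[0x12,0x1a,0x16,0x0a,0x09] = 0c 62 fd 9f 8a

[0] 0x17->0x0d len=6 : 07 63 75 9e b8 0c
[1] 0x00->0x15 len=3 : 54 fd a0
[2] 0x1a->0x13 len=2 : 9e b8
[3] 0x09->0x1b len=2 : 31 d6
[4] 0x03->0x18 len=3 : 8a 9f 62
[5] 0x18->0x09 len=3 : 8a 9f 62
query mem[0x12]=0x0c, mem[0x1a]=0x62, mem[0x16]=0xfd, mem[0x0a]=0x9f, mem[0x09]=0x8a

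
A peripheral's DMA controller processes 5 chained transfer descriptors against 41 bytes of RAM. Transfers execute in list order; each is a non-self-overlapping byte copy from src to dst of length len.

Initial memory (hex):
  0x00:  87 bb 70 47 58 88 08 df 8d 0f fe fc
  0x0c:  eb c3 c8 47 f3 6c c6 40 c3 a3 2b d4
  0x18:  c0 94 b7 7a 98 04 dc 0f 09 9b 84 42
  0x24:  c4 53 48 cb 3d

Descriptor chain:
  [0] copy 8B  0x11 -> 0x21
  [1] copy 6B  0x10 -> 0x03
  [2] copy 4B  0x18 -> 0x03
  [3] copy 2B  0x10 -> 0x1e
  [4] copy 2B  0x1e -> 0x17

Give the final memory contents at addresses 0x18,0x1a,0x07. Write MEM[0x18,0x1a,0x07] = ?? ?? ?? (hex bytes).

MEM[0x18,0x1a,0x07] = 6c b7 c3

D0: mem[0x21..0x28] <- [6c c6 40 c3 a3 2b d4 c0]
D1: mem[0x03..0x08] <- [f3 6c c6 40 c3 a3]
D2: mem[0x03..0x06] <- [c0 94 b7 7a]
D3: mem[0x1e..0x1f] <- [f3 6c]
D4: mem[0x17..0x18] <- [f3 6c]
query mem[0x18]=0x6c, mem[0x1a]=0xb7, mem[0x07]=0xc3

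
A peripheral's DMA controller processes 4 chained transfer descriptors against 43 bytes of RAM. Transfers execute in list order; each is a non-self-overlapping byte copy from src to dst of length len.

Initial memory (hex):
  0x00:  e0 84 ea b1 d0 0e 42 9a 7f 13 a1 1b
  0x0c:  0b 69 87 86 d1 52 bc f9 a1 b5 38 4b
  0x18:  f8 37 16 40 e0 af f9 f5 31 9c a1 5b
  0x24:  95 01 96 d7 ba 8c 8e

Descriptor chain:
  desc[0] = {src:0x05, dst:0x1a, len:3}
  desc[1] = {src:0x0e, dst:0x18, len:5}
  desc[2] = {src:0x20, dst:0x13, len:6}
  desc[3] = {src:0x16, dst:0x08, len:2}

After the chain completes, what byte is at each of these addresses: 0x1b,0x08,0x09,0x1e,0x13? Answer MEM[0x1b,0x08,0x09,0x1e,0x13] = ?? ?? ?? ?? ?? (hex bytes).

  after D0: wrote 3B at 0x1a = 0e429a
  after D1: wrote 5B at 0x18 = 8786d152bc
  after D2: wrote 6B at 0x13 = 319ca15b9501
  after D3: wrote 2B at 0x08 = 5b95
query mem[0x1b]=0x52, mem[0x08]=0x5b, mem[0x09]=0x95, mem[0x1e]=0xf9, mem[0x13]=0x31

MEM[0x1b,0x08,0x09,0x1e,0x13] = 52 5b 95 f9 31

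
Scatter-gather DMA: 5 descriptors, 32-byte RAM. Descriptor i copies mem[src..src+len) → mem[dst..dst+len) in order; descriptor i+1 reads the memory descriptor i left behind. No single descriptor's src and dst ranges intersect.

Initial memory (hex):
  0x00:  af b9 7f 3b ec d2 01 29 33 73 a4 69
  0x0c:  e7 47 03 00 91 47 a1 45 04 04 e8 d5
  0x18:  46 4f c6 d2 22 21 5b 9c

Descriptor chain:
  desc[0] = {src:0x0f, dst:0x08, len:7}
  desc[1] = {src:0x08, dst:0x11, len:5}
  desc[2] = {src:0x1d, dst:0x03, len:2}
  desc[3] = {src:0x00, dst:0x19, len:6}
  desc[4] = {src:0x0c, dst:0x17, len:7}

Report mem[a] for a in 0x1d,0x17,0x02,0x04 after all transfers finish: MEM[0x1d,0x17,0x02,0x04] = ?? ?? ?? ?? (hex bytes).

D0: mem[0x08..0x0e] <- [00 91 47 a1 45 04 04]
D1: mem[0x11..0x15] <- [00 91 47 a1 45]
D2: mem[0x03..0x04] <- [21 5b]
D3: mem[0x19..0x1e] <- [af b9 7f 21 5b d2]
D4: mem[0x17..0x1d] <- [45 04 04 00 91 00 91]
query mem[0x1d]=0x91, mem[0x17]=0x45, mem[0x02]=0x7f, mem[0x04]=0x5b

MEM[0x1d,0x17,0x02,0x04] = 91 45 7f 5b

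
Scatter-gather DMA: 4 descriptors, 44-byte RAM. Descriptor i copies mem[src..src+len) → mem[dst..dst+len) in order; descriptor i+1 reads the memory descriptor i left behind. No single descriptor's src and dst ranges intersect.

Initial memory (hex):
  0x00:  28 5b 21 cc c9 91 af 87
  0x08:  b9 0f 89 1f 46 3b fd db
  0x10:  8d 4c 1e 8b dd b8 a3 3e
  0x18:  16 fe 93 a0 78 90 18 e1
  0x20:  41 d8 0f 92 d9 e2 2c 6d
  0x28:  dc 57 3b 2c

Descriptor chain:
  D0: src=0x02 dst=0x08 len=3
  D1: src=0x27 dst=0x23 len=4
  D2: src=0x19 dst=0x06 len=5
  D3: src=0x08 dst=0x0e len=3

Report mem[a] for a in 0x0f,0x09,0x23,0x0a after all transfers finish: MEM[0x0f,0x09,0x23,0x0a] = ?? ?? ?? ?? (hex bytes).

MEM[0x0f,0x09,0x23,0x0a] = 78 78 6d 90

  after D0: wrote 3B at 0x08 = 21ccc9
  after D1: wrote 4B at 0x23 = 6ddc573b
  after D2: wrote 5B at 0x06 = fe93a07890
  after D3: wrote 3B at 0x0e = a07890
query mem[0x0f]=0x78, mem[0x09]=0x78, mem[0x23]=0x6d, mem[0x0a]=0x90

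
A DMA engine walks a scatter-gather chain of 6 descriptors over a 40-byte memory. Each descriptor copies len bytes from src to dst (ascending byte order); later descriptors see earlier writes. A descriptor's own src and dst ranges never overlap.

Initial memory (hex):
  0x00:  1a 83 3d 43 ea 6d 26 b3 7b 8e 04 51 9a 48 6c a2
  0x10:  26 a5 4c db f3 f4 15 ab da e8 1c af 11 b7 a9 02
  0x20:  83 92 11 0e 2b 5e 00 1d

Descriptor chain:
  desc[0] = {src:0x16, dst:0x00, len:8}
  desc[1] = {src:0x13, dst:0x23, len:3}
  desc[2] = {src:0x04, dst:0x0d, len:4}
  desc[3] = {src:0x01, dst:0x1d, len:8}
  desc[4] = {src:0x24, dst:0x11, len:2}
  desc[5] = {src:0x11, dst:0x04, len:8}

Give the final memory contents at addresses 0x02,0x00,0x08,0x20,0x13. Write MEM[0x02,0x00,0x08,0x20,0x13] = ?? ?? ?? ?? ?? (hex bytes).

MEM[0x02,0x00,0x08,0x20,0x13] = da 15 f4 1c db

#0 dst[0x00+8] := {0x15,0xab,0xda,0xe8,0x1c,0xaf,0x11,0xb7}
#1 dst[0x23+3] := {0xdb,0xf3,0xf4}
#2 dst[0x0d+4] := {0x1c,0xaf,0x11,0xb7}
#3 dst[0x1d+8] := {0xab,0xda,0xe8,0x1c,0xaf,0x11,0xb7,0x7b}
#4 dst[0x11+2] := {0x7b,0xf4}
#5 dst[0x04+8] := {0x7b,0xf4,0xdb,0xf3,0xf4,0x15,0xab,0xda}
query mem[0x02]=0xda, mem[0x00]=0x15, mem[0x08]=0xf4, mem[0x20]=0x1c, mem[0x13]=0xdb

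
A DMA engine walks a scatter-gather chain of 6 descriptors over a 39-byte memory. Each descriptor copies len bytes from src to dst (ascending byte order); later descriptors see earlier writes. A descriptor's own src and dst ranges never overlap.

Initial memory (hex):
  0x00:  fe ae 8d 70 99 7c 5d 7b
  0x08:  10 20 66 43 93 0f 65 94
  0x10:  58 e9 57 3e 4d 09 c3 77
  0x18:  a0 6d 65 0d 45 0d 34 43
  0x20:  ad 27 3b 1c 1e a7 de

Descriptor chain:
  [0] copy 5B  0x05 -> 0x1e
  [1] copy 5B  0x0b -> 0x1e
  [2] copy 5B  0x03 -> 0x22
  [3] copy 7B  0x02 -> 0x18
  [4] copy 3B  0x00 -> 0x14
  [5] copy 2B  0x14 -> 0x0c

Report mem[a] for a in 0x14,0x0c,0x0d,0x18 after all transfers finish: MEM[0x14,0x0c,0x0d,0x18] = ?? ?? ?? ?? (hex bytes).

  after D0: wrote 5B at 0x1e = 7c5d7b1020
  after D1: wrote 5B at 0x1e = 43930f6594
  after D2: wrote 5B at 0x22 = 70997c5d7b
  after D3: wrote 7B at 0x18 = 8d70997c5d7b10
  after D4: wrote 3B at 0x14 = feae8d
  after D5: wrote 2B at 0x0c = feae
query mem[0x14]=0xfe, mem[0x0c]=0xfe, mem[0x0d]=0xae, mem[0x18]=0x8d

MEM[0x14,0x0c,0x0d,0x18] = fe fe ae 8d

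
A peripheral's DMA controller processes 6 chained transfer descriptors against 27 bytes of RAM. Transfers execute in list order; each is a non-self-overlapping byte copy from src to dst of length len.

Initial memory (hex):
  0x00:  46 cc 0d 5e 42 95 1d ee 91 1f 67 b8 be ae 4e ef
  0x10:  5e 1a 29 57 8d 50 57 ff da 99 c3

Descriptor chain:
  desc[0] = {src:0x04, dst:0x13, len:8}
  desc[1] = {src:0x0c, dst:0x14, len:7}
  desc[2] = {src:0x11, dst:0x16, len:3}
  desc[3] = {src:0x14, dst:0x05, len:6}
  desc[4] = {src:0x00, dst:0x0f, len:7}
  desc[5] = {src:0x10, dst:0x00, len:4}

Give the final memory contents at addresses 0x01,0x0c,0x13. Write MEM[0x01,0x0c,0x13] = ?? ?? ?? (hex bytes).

  after D0: wrote 8B at 0x13 = 42951dee911f67b8
  after D1: wrote 7B at 0x14 = beae4eef5e1a29
  after D2: wrote 3B at 0x16 = 1a2942
  after D3: wrote 6B at 0x05 = beae1a29421a
  after D4: wrote 7B at 0x0f = 46cc0d5e42beae
  after D5: wrote 4B at 0x00 = cc0d5e42
query mem[0x01]=0x0d, mem[0x0c]=0xbe, mem[0x13]=0x42

MEM[0x01,0x0c,0x13] = 0d be 42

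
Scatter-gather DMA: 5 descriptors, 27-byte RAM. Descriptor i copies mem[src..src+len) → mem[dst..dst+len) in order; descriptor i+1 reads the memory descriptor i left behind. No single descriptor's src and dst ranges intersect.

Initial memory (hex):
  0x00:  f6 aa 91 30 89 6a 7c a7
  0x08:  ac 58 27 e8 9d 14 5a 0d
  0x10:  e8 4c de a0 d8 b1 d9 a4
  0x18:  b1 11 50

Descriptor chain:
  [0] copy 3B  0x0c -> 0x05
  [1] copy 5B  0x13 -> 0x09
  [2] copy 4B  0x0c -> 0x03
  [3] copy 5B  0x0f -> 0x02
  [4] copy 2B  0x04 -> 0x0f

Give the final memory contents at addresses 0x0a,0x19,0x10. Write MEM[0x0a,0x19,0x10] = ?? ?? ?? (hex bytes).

MEM[0x0a,0x19,0x10] = d8 11 de

[0] 0x0c->0x05 len=3 : 9d 14 5a
[1] 0x13->0x09 len=5 : a0 d8 b1 d9 a4
[2] 0x0c->0x03 len=4 : d9 a4 5a 0d
[3] 0x0f->0x02 len=5 : 0d e8 4c de a0
[4] 0x04->0x0f len=2 : 4c de
query mem[0x0a]=0xd8, mem[0x19]=0x11, mem[0x10]=0xde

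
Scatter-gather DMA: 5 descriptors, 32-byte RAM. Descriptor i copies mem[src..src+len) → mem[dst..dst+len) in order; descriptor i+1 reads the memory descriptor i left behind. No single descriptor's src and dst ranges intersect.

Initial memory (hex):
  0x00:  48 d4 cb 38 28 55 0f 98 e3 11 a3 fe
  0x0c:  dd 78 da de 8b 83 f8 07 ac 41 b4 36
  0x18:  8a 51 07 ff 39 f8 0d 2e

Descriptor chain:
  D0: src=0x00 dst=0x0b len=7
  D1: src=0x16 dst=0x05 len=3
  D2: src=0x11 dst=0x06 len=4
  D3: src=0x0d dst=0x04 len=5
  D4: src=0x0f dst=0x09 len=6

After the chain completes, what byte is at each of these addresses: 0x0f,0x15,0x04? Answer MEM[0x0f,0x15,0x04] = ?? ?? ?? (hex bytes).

MEM[0x0f,0x15,0x04] = 28 41 cb

[0] 0x00->0x0b len=7 : 48 d4 cb 38 28 55 0f
[1] 0x16->0x05 len=3 : b4 36 8a
[2] 0x11->0x06 len=4 : 0f f8 07 ac
[3] 0x0d->0x04 len=5 : cb 38 28 55 0f
[4] 0x0f->0x09 len=6 : 28 55 0f f8 07 ac
query mem[0x0f]=0x28, mem[0x15]=0x41, mem[0x04]=0xcb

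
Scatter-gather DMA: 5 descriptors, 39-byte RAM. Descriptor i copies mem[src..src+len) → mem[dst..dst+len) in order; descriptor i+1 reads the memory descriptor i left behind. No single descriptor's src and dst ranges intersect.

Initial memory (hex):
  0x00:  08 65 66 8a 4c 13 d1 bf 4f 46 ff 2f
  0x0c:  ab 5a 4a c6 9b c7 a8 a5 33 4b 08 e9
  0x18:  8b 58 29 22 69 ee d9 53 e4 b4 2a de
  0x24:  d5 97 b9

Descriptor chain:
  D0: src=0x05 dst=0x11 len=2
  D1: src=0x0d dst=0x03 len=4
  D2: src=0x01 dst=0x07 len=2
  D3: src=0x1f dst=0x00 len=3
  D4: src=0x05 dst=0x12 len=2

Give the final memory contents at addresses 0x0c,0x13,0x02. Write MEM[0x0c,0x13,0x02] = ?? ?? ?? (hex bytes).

[0] 0x05->0x11 len=2 : 13 d1
[1] 0x0d->0x03 len=4 : 5a 4a c6 9b
[2] 0x01->0x07 len=2 : 65 66
[3] 0x1f->0x00 len=3 : 53 e4 b4
[4] 0x05->0x12 len=2 : c6 9b
query mem[0x0c]=0xab, mem[0x13]=0x9b, mem[0x02]=0xb4

MEM[0x0c,0x13,0x02] = ab 9b b4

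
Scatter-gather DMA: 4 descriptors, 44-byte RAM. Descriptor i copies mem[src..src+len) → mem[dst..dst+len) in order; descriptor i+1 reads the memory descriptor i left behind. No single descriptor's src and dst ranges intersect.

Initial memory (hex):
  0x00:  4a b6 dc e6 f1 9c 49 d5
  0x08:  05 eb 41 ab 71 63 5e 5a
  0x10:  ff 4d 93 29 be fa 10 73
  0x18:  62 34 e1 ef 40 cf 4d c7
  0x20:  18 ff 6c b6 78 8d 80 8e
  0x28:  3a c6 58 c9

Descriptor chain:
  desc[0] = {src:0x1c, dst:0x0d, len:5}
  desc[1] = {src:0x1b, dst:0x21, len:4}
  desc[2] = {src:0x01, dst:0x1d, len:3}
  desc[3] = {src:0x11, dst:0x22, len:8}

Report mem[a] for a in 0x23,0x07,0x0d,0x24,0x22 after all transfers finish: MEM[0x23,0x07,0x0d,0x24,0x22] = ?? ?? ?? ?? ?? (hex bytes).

MEM[0x23,0x07,0x0d,0x24,0x22] = 93 d5 40 29 18

#0 dst[0x0d+5] := {0x40,0xcf,0x4d,0xc7,0x18}
#1 dst[0x21+4] := {0xef,0x40,0xcf,0x4d}
#2 dst[0x1d+3] := {0xb6,0xdc,0xe6}
#3 dst[0x22+8] := {0x18,0x93,0x29,0xbe,0xfa,0x10,0x73,0x62}
query mem[0x23]=0x93, mem[0x07]=0xd5, mem[0x0d]=0x40, mem[0x24]=0x29, mem[0x22]=0x18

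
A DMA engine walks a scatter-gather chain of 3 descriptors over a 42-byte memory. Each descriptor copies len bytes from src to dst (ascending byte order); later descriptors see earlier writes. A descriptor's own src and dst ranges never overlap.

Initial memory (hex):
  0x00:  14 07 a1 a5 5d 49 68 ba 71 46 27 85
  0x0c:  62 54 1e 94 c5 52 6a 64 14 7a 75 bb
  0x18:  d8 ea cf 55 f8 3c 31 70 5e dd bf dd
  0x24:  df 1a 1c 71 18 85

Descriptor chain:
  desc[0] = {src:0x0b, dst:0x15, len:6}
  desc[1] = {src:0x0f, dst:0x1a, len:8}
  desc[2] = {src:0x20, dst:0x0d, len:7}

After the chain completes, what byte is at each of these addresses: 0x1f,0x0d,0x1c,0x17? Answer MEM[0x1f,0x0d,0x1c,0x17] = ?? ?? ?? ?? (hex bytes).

MEM[0x1f,0x0d,0x1c,0x17] = 14 85 52 54

  after D0: wrote 6B at 0x15 = 8562541e94c5
  after D1: wrote 8B at 0x1a = 94c5526a64148562
  after D2: wrote 7B at 0x0d = 8562bfdddf1a1c
query mem[0x1f]=0x14, mem[0x0d]=0x85, mem[0x1c]=0x52, mem[0x17]=0x54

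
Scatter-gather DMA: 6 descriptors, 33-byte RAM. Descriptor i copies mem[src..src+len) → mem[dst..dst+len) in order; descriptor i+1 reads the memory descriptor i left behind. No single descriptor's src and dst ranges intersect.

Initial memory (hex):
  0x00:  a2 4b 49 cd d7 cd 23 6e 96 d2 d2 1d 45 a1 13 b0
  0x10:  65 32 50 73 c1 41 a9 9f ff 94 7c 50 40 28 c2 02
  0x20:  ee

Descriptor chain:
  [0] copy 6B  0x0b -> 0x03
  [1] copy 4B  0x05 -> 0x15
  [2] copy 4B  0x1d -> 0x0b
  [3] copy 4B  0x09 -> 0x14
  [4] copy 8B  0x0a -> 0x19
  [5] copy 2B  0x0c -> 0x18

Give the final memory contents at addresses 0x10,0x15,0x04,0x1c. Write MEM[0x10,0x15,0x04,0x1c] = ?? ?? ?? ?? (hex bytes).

MEM[0x10,0x15,0x04,0x1c] = 65 d2 45 02

D0: mem[0x03..0x08] <- [1d 45 a1 13 b0 65]
D1: mem[0x15..0x18] <- [a1 13 b0 65]
D2: mem[0x0b..0x0e] <- [28 c2 02 ee]
D3: mem[0x14..0x17] <- [d2 d2 28 c2]
D4: mem[0x19..0x20] <- [d2 28 c2 02 ee b0 65 32]
D5: mem[0x18..0x19] <- [c2 02]
query mem[0x10]=0x65, mem[0x15]=0xd2, mem[0x04]=0x45, mem[0x1c]=0x02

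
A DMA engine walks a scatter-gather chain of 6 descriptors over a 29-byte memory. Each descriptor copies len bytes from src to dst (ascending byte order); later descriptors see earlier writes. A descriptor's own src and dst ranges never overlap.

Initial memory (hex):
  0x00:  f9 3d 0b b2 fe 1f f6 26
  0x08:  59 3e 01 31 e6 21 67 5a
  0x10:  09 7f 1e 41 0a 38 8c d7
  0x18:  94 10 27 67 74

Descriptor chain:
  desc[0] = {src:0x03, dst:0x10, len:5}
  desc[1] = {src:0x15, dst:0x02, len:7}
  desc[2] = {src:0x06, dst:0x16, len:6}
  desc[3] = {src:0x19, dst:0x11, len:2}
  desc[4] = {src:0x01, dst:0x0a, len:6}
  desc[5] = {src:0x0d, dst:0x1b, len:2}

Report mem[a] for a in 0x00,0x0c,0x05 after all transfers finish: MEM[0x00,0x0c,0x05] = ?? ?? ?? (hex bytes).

MEM[0x00,0x0c,0x05] = f9 8c 94

D0: mem[0x10..0x14] <- [b2 fe 1f f6 26]
D1: mem[0x02..0x08] <- [38 8c d7 94 10 27 67]
D2: mem[0x16..0x1b] <- [10 27 67 3e 01 31]
D3: mem[0x11..0x12] <- [3e 01]
D4: mem[0x0a..0x0f] <- [3d 38 8c d7 94 10]
D5: mem[0x1b..0x1c] <- [d7 94]
query mem[0x00]=0xf9, mem[0x0c]=0x8c, mem[0x05]=0x94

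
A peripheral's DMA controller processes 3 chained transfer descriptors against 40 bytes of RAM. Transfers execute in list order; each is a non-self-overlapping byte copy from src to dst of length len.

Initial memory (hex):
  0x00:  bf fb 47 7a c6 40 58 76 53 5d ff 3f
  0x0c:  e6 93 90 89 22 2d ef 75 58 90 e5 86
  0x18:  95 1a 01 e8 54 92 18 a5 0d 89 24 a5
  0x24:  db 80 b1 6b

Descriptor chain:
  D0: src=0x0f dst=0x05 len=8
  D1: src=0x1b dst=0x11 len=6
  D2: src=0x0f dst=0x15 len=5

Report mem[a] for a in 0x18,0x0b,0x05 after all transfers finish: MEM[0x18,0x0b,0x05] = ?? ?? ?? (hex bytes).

  after D0: wrote 8B at 0x05 = 89222def755890e5
  after D1: wrote 6B at 0x11 = e8549218a50d
  after D2: wrote 5B at 0x15 = 8922e85492
query mem[0x18]=0x54, mem[0x0b]=0x90, mem[0x05]=0x89

MEM[0x18,0x0b,0x05] = 54 90 89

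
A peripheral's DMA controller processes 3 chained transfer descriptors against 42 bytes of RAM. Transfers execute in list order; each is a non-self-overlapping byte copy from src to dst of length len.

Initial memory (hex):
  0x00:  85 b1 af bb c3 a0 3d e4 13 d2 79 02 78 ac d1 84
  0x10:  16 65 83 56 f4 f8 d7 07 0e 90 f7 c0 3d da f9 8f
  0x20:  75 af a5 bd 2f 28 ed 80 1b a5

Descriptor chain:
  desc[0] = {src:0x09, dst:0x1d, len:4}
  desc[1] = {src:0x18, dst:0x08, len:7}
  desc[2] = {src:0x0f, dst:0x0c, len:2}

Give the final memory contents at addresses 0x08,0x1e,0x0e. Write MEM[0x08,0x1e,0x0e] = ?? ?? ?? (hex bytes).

MEM[0x08,0x1e,0x0e] = 0e 79 79

  after D0: wrote 4B at 0x1d = d2790278
  after D1: wrote 7B at 0x08 = 0e90f7c03dd279
  after D2: wrote 2B at 0x0c = 8416
query mem[0x08]=0x0e, mem[0x1e]=0x79, mem[0x0e]=0x79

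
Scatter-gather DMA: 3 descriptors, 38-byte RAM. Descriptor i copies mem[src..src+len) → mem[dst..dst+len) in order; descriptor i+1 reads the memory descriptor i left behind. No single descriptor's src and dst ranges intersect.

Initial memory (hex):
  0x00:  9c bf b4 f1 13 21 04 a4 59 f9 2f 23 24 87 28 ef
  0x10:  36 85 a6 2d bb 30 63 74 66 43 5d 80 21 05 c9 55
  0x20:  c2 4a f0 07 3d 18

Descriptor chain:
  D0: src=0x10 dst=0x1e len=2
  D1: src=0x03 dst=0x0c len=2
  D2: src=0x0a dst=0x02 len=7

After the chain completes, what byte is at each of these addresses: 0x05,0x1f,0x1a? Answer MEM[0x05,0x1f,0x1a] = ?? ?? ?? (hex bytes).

#0 dst[0x1e+2] := {0x36,0x85}
#1 dst[0x0c+2] := {0xf1,0x13}
#2 dst[0x02+7] := {0x2f,0x23,0xf1,0x13,0x28,0xef,0x36}
query mem[0x05]=0x13, mem[0x1f]=0x85, mem[0x1a]=0x5d

MEM[0x05,0x1f,0x1a] = 13 85 5d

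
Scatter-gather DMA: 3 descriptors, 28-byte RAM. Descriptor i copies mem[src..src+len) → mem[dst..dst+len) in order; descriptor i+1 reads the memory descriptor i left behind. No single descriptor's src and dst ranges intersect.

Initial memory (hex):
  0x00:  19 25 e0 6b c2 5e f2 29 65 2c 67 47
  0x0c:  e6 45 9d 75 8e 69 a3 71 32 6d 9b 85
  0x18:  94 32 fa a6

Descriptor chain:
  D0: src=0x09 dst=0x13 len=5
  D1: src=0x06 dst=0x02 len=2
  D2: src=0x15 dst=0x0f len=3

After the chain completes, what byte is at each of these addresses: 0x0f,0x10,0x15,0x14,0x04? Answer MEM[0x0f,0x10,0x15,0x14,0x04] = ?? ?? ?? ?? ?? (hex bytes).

MEM[0x0f,0x10,0x15,0x14,0x04] = 47 e6 47 67 c2

[0] 0x09->0x13 len=5 : 2c 67 47 e6 45
[1] 0x06->0x02 len=2 : f2 29
[2] 0x15->0x0f len=3 : 47 e6 45
query mem[0x0f]=0x47, mem[0x10]=0xe6, mem[0x15]=0x47, mem[0x14]=0x67, mem[0x04]=0xc2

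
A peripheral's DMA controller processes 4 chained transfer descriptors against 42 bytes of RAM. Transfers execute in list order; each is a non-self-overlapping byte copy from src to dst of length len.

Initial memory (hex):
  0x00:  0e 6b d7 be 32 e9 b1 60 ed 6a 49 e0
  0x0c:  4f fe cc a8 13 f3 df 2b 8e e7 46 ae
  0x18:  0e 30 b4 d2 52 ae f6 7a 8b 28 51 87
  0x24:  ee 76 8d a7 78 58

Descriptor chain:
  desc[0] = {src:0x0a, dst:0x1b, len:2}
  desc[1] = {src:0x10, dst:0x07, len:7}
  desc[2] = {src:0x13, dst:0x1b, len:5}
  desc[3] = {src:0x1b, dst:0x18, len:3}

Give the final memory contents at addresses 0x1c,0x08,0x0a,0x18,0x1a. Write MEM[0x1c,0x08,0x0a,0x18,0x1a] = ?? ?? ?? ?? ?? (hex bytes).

#0 dst[0x1b+2] := {0x49,0xe0}
#1 dst[0x07+7] := {0x13,0xf3,0xdf,0x2b,0x8e,0xe7,0x46}
#2 dst[0x1b+5] := {0x2b,0x8e,0xe7,0x46,0xae}
#3 dst[0x18+3] := {0x2b,0x8e,0xe7}
query mem[0x1c]=0x8e, mem[0x08]=0xf3, mem[0x0a]=0x2b, mem[0x18]=0x2b, mem[0x1a]=0xe7

MEM[0x1c,0x08,0x0a,0x18,0x1a] = 8e f3 2b 2b e7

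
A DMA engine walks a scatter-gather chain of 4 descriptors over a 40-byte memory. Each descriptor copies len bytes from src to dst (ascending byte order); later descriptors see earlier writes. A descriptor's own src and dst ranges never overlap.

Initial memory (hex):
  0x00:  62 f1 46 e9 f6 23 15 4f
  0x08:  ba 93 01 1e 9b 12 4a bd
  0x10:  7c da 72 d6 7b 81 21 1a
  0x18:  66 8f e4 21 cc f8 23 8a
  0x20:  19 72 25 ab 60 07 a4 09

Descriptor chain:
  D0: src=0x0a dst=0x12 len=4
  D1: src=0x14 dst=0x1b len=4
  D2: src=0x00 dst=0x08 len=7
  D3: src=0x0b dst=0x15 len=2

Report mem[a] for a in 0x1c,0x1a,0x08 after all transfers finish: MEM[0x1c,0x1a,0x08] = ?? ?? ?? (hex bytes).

[0] 0x0a->0x12 len=4 : 01 1e 9b 12
[1] 0x14->0x1b len=4 : 9b 12 21 1a
[2] 0x00->0x08 len=7 : 62 f1 46 e9 f6 23 15
[3] 0x0b->0x15 len=2 : e9 f6
query mem[0x1c]=0x12, mem[0x1a]=0xe4, mem[0x08]=0x62

MEM[0x1c,0x1a,0x08] = 12 e4 62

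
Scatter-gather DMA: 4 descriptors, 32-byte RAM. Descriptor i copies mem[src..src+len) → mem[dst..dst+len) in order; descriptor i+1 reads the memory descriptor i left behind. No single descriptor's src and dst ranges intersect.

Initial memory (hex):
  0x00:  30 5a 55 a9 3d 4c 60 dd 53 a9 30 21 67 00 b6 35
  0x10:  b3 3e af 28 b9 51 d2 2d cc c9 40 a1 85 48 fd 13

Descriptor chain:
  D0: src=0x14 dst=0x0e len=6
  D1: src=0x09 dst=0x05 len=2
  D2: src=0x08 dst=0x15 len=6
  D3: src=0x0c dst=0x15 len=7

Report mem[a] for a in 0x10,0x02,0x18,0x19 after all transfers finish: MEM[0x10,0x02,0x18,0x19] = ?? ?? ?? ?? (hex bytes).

D0: mem[0x0e..0x13] <- [b9 51 d2 2d cc c9]
D1: mem[0x05..0x06] <- [a9 30]
D2: mem[0x15..0x1a] <- [53 a9 30 21 67 00]
D3: mem[0x15..0x1b] <- [67 00 b9 51 d2 2d cc]
query mem[0x10]=0xd2, mem[0x02]=0x55, mem[0x18]=0x51, mem[0x19]=0xd2

MEM[0x10,0x02,0x18,0x19] = d2 55 51 d2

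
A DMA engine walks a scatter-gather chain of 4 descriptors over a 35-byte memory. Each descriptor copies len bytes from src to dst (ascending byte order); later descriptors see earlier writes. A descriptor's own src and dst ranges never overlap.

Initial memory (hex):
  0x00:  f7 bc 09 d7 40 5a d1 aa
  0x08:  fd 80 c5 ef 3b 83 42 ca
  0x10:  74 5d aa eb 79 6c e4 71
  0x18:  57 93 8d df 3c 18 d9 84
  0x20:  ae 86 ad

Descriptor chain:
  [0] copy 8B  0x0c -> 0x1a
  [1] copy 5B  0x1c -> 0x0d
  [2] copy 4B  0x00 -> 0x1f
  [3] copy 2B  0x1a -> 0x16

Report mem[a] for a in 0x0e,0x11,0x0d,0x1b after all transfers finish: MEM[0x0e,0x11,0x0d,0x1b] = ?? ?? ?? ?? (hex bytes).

MEM[0x0e,0x11,0x0d,0x1b] = ca aa 42 83

D0: mem[0x1a..0x21] <- [3b 83 42 ca 74 5d aa eb]
D1: mem[0x0d..0x11] <- [42 ca 74 5d aa]
D2: mem[0x1f..0x22] <- [f7 bc 09 d7]
D3: mem[0x16..0x17] <- [3b 83]
query mem[0x0e]=0xca, mem[0x11]=0xaa, mem[0x0d]=0x42, mem[0x1b]=0x83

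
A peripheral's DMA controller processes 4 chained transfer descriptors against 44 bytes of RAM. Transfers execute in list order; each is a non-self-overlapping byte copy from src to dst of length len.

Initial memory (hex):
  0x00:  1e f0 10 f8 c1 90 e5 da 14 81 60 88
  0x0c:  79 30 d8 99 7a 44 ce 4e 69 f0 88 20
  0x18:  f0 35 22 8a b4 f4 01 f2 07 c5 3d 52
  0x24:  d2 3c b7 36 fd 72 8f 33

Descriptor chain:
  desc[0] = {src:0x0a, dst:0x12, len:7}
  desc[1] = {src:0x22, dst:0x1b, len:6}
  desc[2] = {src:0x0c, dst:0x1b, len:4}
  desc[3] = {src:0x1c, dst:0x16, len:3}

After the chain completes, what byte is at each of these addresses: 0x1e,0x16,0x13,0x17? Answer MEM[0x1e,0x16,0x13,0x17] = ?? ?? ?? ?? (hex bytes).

MEM[0x1e,0x16,0x13,0x17] = 99 30 88 d8

#0 dst[0x12+7] := {0x60,0x88,0x79,0x30,0xd8,0x99,0x7a}
#1 dst[0x1b+6] := {0x3d,0x52,0xd2,0x3c,0xb7,0x36}
#2 dst[0x1b+4] := {0x79,0x30,0xd8,0x99}
#3 dst[0x16+3] := {0x30,0xd8,0x99}
query mem[0x1e]=0x99, mem[0x16]=0x30, mem[0x13]=0x88, mem[0x17]=0xd8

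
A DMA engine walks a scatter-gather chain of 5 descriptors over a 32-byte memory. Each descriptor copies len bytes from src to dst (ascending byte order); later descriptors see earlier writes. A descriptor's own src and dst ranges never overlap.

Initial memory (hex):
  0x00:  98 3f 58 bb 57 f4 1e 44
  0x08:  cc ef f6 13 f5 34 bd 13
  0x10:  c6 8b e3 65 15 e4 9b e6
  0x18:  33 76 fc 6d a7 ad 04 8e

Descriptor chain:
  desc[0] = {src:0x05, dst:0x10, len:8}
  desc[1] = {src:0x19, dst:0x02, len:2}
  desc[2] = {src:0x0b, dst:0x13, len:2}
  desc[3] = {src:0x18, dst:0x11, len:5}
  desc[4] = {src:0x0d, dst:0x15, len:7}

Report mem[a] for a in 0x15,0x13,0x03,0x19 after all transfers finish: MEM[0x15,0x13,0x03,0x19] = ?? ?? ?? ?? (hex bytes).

MEM[0x15,0x13,0x03,0x19] = 34 fc fc 33

D0: mem[0x10..0x17] <- [f4 1e 44 cc ef f6 13 f5]
D1: mem[0x02..0x03] <- [76 fc]
D2: mem[0x13..0x14] <- [13 f5]
D3: mem[0x11..0x15] <- [33 76 fc 6d a7]
D4: mem[0x15..0x1b] <- [34 bd 13 f4 33 76 fc]
query mem[0x15]=0x34, mem[0x13]=0xfc, mem[0x03]=0xfc, mem[0x19]=0x33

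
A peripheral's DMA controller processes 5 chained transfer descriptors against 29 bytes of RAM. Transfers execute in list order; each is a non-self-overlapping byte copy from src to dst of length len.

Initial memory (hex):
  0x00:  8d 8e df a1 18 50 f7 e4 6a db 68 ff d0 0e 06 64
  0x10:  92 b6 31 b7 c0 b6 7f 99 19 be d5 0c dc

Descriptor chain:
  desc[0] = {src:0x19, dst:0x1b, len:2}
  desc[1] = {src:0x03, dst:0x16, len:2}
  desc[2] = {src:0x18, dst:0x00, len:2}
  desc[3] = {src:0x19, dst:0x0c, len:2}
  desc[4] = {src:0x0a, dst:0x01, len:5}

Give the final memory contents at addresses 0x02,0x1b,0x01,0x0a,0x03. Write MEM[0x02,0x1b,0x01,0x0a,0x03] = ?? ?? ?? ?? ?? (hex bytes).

MEM[0x02,0x1b,0x01,0x0a,0x03] = ff be 68 68 be

D0: mem[0x1b..0x1c] <- [be d5]
D1: mem[0x16..0x17] <- [a1 18]
D2: mem[0x00..0x01] <- [19 be]
D3: mem[0x0c..0x0d] <- [be d5]
D4: mem[0x01..0x05] <- [68 ff be d5 06]
query mem[0x02]=0xff, mem[0x1b]=0xbe, mem[0x01]=0x68, mem[0x0a]=0x68, mem[0x03]=0xbe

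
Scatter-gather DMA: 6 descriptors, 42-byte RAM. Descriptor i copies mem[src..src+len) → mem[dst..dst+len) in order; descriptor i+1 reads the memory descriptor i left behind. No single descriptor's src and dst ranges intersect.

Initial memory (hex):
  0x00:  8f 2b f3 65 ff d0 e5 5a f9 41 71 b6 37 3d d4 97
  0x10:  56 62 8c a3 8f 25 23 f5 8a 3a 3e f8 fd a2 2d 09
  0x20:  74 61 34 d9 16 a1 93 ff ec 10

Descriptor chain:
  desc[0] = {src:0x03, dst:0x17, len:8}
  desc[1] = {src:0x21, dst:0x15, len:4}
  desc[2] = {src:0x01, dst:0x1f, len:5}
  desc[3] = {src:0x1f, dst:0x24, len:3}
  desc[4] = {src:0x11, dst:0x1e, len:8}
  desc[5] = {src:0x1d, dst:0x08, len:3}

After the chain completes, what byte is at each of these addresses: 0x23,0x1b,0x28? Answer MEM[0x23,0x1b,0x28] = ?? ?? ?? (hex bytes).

MEM[0x23,0x1b,0x28] = 34 5a ec

  after D0: wrote 8B at 0x17 = 65ffd0e55af94171
  after D1: wrote 4B at 0x15 = 6134d916
  after D2: wrote 5B at 0x1f = 2bf365ffd0
  after D3: wrote 3B at 0x24 = 2bf365
  after D4: wrote 8B at 0x1e = 628ca38f6134d916
  after D5: wrote 3B at 0x08 = 41628c
query mem[0x23]=0x34, mem[0x1b]=0x5a, mem[0x28]=0xec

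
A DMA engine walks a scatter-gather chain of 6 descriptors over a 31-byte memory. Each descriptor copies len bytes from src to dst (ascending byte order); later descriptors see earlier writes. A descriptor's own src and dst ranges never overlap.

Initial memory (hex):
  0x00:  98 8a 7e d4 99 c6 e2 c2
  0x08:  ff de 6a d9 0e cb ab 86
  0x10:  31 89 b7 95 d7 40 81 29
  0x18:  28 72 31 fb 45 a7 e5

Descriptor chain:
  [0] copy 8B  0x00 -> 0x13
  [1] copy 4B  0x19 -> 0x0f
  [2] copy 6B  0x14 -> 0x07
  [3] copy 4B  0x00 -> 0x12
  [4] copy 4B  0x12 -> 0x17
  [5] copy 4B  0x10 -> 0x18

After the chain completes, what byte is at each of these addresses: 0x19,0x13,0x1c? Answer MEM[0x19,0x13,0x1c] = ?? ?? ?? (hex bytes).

[0] 0x00->0x13 len=8 : 98 8a 7e d4 99 c6 e2 c2
[1] 0x19->0x0f len=4 : e2 c2 fb 45
[2] 0x14->0x07 len=6 : 8a 7e d4 99 c6 e2
[3] 0x00->0x12 len=4 : 98 8a 7e d4
[4] 0x12->0x17 len=4 : 98 8a 7e d4
[5] 0x10->0x18 len=4 : c2 fb 98 8a
query mem[0x19]=0xfb, mem[0x13]=0x8a, mem[0x1c]=0x45

MEM[0x19,0x13,0x1c] = fb 8a 45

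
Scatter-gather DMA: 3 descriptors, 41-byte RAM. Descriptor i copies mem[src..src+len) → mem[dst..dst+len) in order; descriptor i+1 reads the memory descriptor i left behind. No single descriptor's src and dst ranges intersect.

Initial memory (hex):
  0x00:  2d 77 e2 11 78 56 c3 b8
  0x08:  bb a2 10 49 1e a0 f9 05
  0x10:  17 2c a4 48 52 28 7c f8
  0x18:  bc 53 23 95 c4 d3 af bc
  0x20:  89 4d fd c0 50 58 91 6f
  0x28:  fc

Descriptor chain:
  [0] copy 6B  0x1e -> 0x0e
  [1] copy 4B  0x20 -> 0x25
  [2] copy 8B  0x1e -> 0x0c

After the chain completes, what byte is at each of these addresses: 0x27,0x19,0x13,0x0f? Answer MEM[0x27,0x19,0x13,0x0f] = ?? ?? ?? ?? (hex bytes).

MEM[0x27,0x19,0x13,0x0f] = fd 53 89 4d

D0: mem[0x0e..0x13] <- [af bc 89 4d fd c0]
D1: mem[0x25..0x28] <- [89 4d fd c0]
D2: mem[0x0c..0x13] <- [af bc 89 4d fd c0 50 89]
query mem[0x27]=0xfd, mem[0x19]=0x53, mem[0x13]=0x89, mem[0x0f]=0x4d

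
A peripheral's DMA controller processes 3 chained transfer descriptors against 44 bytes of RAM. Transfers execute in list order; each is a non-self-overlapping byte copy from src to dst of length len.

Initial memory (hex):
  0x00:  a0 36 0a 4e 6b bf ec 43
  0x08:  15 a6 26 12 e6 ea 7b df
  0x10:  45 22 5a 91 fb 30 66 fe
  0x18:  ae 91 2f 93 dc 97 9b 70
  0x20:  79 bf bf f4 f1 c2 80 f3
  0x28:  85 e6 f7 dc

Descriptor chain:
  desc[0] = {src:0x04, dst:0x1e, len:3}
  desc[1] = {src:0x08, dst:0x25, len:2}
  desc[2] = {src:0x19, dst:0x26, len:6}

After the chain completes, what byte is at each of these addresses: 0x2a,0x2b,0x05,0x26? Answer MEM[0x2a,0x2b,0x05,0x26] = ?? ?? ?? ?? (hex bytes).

MEM[0x2a,0x2b,0x05,0x26] = 97 6b bf 91

  after D0: wrote 3B at 0x1e = 6bbfec
  after D1: wrote 2B at 0x25 = 15a6
  after D2: wrote 6B at 0x26 = 912f93dc976b
query mem[0x2a]=0x97, mem[0x2b]=0x6b, mem[0x05]=0xbf, mem[0x26]=0x91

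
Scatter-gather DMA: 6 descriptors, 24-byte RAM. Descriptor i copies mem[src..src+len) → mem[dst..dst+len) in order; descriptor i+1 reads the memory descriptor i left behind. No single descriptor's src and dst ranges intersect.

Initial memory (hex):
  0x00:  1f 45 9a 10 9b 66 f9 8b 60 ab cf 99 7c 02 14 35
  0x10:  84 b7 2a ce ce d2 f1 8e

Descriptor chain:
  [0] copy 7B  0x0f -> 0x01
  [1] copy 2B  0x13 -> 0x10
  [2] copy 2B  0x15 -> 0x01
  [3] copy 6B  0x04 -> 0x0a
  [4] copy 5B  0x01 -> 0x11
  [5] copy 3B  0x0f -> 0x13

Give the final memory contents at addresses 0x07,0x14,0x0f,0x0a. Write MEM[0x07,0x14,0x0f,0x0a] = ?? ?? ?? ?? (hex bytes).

  after D0: wrote 7B at 0x01 = 3584b72aceced2
  after D1: wrote 2B at 0x10 = cece
  after D2: wrote 2B at 0x01 = d2f1
  after D3: wrote 6B at 0x0a = 2aceced260ab
  after D4: wrote 5B at 0x11 = d2f1b72ace
  after D5: wrote 3B at 0x13 = abced2
query mem[0x07]=0xd2, mem[0x14]=0xce, mem[0x0f]=0xab, mem[0x0a]=0x2a

MEM[0x07,0x14,0x0f,0x0a] = d2 ce ab 2a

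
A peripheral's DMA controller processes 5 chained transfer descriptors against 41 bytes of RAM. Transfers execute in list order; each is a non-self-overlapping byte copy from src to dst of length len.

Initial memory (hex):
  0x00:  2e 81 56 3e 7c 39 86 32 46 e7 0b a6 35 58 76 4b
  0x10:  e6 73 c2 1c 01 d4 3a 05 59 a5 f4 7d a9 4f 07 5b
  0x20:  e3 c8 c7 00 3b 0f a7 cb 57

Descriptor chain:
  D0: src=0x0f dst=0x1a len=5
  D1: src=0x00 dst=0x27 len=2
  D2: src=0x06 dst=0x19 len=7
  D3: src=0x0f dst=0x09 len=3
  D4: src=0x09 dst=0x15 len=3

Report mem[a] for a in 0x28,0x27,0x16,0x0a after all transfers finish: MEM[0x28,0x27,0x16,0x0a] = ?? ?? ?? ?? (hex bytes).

MEM[0x28,0x27,0x16,0x0a] = 81 2e e6 e6

[0] 0x0f->0x1a len=5 : 4b e6 73 c2 1c
[1] 0x00->0x27 len=2 : 2e 81
[2] 0x06->0x19 len=7 : 86 32 46 e7 0b a6 35
[3] 0x0f->0x09 len=3 : 4b e6 73
[4] 0x09->0x15 len=3 : 4b e6 73
query mem[0x28]=0x81, mem[0x27]=0x2e, mem[0x16]=0xe6, mem[0x0a]=0xe6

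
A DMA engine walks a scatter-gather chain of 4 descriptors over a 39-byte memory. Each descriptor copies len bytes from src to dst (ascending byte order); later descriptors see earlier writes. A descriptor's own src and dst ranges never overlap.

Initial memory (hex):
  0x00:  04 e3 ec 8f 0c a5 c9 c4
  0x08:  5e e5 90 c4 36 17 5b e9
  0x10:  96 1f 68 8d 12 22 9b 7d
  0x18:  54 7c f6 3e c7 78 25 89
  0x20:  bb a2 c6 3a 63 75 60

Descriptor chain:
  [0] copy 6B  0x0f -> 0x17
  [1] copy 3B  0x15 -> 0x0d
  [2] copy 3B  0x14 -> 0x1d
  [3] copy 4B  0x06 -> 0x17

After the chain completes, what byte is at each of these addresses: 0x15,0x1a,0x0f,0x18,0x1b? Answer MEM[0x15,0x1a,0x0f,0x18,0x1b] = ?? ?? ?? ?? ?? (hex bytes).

[0] 0x0f->0x17 len=6 : e9 96 1f 68 8d 12
[1] 0x15->0x0d len=3 : 22 9b e9
[2] 0x14->0x1d len=3 : 12 22 9b
[3] 0x06->0x17 len=4 : c9 c4 5e e5
query mem[0x15]=0x22, mem[0x1a]=0xe5, mem[0x0f]=0xe9, mem[0x18]=0xc4, mem[0x1b]=0x8d

MEM[0x15,0x1a,0x0f,0x18,0x1b] = 22 e5 e9 c4 8d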